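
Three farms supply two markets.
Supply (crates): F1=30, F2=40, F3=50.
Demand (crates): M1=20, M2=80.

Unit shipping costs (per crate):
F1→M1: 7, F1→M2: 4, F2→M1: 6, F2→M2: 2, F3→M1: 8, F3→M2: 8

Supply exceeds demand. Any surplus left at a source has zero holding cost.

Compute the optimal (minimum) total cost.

440

One minimum-cost allocation:
  F1→M2: 30 × 4 = 120
  F2→M2: 40 × 2 = 80
  F3→M1: 20 × 8 = 160
  F3→M2: 10 × 8 = 80
Total = 120 + 80 + 160 + 80 = 440.
(Supply check: F1 ships 30; F2 ships 40; F3 ships 30.)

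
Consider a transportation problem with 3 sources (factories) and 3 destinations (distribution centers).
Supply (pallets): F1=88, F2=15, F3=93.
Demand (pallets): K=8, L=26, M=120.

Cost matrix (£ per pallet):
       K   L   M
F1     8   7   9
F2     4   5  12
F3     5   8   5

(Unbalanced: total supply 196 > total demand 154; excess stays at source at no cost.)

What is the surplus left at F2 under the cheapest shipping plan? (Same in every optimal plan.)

Minimum-cost shipments:
  F1→L: 19 × £7 = £133
  F1→M: 27 × £9 = £243
  F2→K: 8 × £4 = £32
  F2→L: 7 × £5 = £35
  F3→M: 93 × £5 = £465
Total cost = £908.
F2 ships 15 of its 15, leaving 0.

0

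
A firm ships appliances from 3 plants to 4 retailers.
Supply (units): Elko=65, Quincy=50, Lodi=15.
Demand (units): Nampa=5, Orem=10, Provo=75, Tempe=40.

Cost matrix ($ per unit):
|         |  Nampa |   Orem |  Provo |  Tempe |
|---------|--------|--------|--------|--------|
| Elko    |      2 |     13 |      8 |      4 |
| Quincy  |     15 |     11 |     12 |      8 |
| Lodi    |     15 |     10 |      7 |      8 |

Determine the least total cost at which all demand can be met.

One minimum-cost allocation:
  Elko–Nampa: 5 × $2 = $10
  Elko–Provo: 20 × $8 = $160
  Elko–Tempe: 40 × $4 = $160
  Quincy–Orem: 10 × $11 = $110
  Quincy–Provo: 40 × $12 = $480
  Lodi–Provo: 15 × $7 = $105
Total = 10 + 160 + 160 + 110 + 480 + 105 = $1025.

1025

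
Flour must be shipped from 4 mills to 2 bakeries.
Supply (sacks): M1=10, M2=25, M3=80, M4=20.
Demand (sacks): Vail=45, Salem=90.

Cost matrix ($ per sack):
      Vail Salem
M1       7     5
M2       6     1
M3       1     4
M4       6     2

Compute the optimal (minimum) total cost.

A cheapest plan:
  M1 to Salem: 10 × $5 = $50
  M2 to Salem: 25 × $1 = $25
  M3 to Vail: 45 × $1 = $45
  M3 to Salem: 35 × $4 = $140
  M4 to Salem: 20 × $2 = $40
Total = 50 + 25 + 45 + 140 + 40 = $300.

300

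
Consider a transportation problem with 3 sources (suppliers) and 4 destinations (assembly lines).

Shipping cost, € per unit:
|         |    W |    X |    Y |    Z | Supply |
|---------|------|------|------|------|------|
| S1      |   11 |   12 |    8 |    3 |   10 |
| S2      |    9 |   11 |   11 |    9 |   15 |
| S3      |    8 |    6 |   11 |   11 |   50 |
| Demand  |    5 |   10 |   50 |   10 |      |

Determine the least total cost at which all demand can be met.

A cheapest plan:
  S1→Z: 10 × €3 = €30
  S2→Y: 15 × €11 = €165
  S3→W: 5 × €8 = €40
  S3→X: 10 × €6 = €60
  S3→Y: 35 × €11 = €385
Total = 30 + 165 + 40 + 60 + 385 = €680.

680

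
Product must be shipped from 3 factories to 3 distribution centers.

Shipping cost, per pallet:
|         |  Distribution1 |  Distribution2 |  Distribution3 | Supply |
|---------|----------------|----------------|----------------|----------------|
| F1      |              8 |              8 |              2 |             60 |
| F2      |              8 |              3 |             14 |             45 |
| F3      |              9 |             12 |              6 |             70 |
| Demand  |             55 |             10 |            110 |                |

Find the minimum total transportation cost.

910

One minimum-cost allocation:
  F1->Distribution3: 60 pallets
  F2->Distribution1: 35 pallets
  F2->Distribution2: 10 pallets
  F3->Distribution1: 20 pallets
  F3->Distribution3: 50 pallets
Total cost = 910.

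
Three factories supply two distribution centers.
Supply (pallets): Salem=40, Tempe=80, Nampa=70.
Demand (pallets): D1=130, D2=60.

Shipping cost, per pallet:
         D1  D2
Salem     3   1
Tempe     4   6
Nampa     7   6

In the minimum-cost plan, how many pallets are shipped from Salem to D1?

0

Solving gives:
  Salem->D2: 40 × 1 = 40
  Tempe->D1: 80 × 4 = 320
  Nampa->D1: 50 × 7 = 350
  Nampa->D2: 20 × 6 = 120
Total cost = 830.
The route Salem→D1 is not used.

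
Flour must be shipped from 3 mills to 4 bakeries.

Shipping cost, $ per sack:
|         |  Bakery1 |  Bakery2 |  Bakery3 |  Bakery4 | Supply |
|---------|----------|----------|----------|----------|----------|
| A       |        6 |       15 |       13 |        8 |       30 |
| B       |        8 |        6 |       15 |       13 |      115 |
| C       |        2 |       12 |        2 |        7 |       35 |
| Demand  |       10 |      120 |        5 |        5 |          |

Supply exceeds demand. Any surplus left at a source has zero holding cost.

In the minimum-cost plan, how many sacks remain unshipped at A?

30

An optimal plan:
  B→Bakery2: 115 × $6 = $690
  C→Bakery1: 10 × $2 = $20
  C→Bakery2: 5 × $12 = $60
  C→Bakery3: 5 × $2 = $10
  C→Bakery4: 5 × $7 = $35
Total cost = $815.
A ships 0 of its 30, leaving 30.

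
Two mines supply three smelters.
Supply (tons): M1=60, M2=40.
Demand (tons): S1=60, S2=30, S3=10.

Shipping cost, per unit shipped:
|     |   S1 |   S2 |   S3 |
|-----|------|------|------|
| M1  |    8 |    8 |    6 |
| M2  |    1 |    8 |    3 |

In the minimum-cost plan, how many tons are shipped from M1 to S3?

10

The minimum-cost plan:
  M1->S1: 20 × 8 = 160
  M1->S2: 30 × 8 = 240
  M1->S3: 10 × 6 = 60
  M2->S1: 40 × 1 = 40
Total cost = 500.
So M1→S3 carries 10 tons.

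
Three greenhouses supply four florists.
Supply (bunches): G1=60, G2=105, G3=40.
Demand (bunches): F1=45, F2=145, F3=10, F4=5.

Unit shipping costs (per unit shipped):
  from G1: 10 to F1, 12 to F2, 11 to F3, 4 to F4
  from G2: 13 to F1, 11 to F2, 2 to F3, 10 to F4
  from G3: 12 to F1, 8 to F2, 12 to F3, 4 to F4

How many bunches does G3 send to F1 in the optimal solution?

Optimal shipments:
  G1 to F1: 45 × 10 = 450
  G1 to F2: 10 × 12 = 120
  G1 to F4: 5 × 4 = 20
  G2 to F2: 95 × 11 = 1045
  G2 to F3: 10 × 2 = 20
  G3 to F2: 40 × 8 = 320
Total cost = 1975.
The route G3→F1 is not used.

0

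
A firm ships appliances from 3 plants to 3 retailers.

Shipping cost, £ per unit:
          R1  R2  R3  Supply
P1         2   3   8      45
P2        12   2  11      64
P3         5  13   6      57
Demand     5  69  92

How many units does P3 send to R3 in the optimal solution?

57

Optimal shipments:
  P1→R1: 5 × £2 = £10
  P1→R2: 5 × £3 = £15
  P1→R3: 35 × £8 = £280
  P2→R2: 64 × £2 = £128
  P3→R3: 57 × £6 = £342
Total cost = £775.
So P3→R3 carries 57 units.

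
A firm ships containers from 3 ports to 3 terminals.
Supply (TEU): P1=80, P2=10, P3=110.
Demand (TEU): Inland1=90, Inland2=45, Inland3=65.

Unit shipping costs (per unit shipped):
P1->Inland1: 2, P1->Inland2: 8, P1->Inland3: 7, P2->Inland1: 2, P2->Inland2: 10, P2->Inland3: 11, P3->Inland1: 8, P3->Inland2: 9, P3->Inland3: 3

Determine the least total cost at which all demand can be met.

A cheapest plan:
  P1→Inland1: 80 × 2 = 160
  P2→Inland1: 10 × 2 = 20
  P3→Inland2: 45 × 9 = 405
  P3→Inland3: 65 × 3 = 195
Total = 160 + 20 + 405 + 195 = 780.

780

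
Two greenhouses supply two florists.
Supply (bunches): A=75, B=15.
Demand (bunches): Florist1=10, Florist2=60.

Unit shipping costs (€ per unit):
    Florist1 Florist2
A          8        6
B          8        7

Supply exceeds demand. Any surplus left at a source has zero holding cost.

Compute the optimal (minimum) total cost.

440

An optimal shipping plan:
  A→Florist1: 10 bunches
  A→Florist2: 60 bunches
Total cost = €440.
(Supply check: A ships 70; B ships 0.)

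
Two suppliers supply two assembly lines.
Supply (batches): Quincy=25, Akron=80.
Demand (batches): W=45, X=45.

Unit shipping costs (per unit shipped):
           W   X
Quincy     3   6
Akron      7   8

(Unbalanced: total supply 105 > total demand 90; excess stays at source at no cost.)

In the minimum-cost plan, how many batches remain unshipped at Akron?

15

Minimum-cost shipments:
  Quincy–W: 25 × 3 = 75
  Akron–W: 20 × 7 = 140
  Akron–X: 45 × 8 = 360
Total cost = 575.
Akron ships 65 of its 80, leaving 15.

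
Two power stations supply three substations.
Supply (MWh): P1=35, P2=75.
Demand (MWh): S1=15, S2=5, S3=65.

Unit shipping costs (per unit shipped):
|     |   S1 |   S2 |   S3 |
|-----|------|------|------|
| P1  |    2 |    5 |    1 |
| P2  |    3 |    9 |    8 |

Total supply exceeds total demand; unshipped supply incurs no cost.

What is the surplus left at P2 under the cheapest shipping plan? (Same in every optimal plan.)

25

An optimal plan:
  P1–S3: 35 × 1 = 35
  P2–S1: 15 × 3 = 45
  P2–S2: 5 × 9 = 45
  P2–S3: 30 × 8 = 240
Total cost = 365.
P2 ships 50 of its 75, leaving 25.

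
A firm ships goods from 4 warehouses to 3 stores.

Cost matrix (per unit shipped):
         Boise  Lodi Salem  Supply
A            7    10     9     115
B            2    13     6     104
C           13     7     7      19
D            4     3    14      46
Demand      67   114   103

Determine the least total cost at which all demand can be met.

1711

A cheapest plan:
  A–Lodi: 49 × 10 = 490
  A–Salem: 66 × 9 = 594
  B–Boise: 67 × 2 = 134
  B–Salem: 37 × 6 = 222
  C–Lodi: 19 × 7 = 133
  D–Lodi: 46 × 3 = 138
Total = 490 + 594 + 134 + 222 + 133 + 138 = 1711.
(Supply check: A ships 115; B ships 104; C ships 19; D ships 46.)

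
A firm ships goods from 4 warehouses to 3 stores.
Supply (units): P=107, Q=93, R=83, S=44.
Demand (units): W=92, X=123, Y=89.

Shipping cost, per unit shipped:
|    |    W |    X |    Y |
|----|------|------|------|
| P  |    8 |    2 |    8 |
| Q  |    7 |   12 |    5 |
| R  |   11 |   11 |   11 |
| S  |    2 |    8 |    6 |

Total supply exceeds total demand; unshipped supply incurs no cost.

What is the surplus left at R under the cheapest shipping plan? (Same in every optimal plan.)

23

An optimal plan:
  P–X: 107 × 2 = 214
  Q–W: 4 × 7 = 28
  Q–Y: 89 × 5 = 445
  R–W: 44 × 11 = 484
  R–X: 16 × 11 = 176
  S–W: 44 × 2 = 88
Total cost = 1435.
R ships 60 of its 83, leaving 23.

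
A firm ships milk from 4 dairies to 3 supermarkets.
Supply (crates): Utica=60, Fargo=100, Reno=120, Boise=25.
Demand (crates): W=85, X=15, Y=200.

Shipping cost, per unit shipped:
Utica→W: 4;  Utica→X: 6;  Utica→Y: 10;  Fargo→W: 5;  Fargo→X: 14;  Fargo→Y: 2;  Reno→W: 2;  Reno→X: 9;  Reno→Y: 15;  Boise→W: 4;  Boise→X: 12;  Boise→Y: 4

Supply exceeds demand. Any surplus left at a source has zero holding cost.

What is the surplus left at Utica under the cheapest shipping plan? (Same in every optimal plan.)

An optimal plan:
  Utica to Y: 60 × 10 = 600
  Fargo to Y: 100 × 2 = 200
  Reno to W: 85 × 2 = 170
  Reno to X: 15 × 9 = 135
  Reno to Y: 15 × 15 = 225
  Boise to Y: 25 × 4 = 100
Total cost = 1430.
Utica ships 60 of its 60, leaving 0.

0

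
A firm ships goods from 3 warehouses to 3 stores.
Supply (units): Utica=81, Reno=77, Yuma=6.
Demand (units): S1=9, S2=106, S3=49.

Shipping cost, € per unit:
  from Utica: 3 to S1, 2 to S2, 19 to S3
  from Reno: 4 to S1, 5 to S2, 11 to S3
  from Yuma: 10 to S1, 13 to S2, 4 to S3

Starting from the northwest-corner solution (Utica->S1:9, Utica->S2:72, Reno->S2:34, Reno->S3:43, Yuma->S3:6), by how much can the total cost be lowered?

Current plan cost = 9·3 + 72·2 + 34·5 + 43·11 + 6·4 = €838.
Optimal plan:
  Utica to S2: 81 × €2 = €162
  Reno to S1: 9 × €4 = €36
  Reno to S2: 25 × €5 = €125
  Reno to S3: 43 × €11 = €473
  Yuma to S3: 6 × €4 = €24
Optimal cost = €820.
Saving = 838 − 820 = €18.

18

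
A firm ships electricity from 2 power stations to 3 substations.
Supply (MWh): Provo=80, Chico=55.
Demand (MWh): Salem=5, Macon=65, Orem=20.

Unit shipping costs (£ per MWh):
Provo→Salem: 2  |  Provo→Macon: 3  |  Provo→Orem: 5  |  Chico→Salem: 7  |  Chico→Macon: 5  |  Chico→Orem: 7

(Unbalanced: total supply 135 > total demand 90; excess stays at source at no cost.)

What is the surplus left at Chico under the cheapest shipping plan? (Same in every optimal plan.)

45

Minimum-cost shipments:
  Provo->Salem: 5 × £2 = £10
  Provo->Macon: 55 × £3 = £165
  Provo->Orem: 20 × £5 = £100
  Chico->Macon: 10 × £5 = £50
Total cost = £325.
Chico ships 10 of its 55, leaving 45.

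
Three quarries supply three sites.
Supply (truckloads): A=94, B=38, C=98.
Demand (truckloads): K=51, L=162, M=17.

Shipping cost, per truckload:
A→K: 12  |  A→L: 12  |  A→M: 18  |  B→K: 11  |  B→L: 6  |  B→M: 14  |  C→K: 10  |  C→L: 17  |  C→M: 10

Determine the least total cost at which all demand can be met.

An optimal shipping plan:
  A to L: 94 truckloads
  B to L: 38 truckloads
  C to K: 51 truckloads
  C to L: 30 truckloads
  C to M: 17 truckloads
Total cost = 2546.
(Supply check: A ships 94; B ships 38; C ships 98.)

2546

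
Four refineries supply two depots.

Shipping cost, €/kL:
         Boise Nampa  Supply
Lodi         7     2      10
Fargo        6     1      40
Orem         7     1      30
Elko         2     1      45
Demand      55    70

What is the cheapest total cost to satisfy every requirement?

230

A cheapest plan:
  Lodi->Boise: 10 × €7 = €70
  Fargo->Nampa: 40 × €1 = €40
  Orem->Nampa: 30 × €1 = €30
  Elko->Boise: 45 × €2 = €90
Total = 70 + 40 + 30 + 90 = €230.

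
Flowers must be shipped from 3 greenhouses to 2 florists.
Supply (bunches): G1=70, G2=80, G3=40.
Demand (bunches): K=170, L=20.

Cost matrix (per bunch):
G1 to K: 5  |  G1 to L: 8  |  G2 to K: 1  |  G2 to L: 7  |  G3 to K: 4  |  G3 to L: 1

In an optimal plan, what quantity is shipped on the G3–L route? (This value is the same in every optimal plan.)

20

The minimum-cost plan:
  G1–K: 70 bunches
  G2–K: 80 bunches
  G3–K: 20 bunches
  G3–L: 20 bunches
Total cost = 530.
So G3→L carries 20 bunches.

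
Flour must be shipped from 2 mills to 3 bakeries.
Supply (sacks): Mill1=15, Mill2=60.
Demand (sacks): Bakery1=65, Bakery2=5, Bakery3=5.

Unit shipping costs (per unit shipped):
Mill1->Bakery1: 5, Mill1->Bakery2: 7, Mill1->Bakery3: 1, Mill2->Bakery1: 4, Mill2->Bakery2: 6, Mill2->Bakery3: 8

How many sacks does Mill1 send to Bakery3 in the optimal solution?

The minimum-cost plan:
  Mill1 to Bakery1: 5 × 5 = 25
  Mill1 to Bakery2: 5 × 7 = 35
  Mill1 to Bakery3: 5 × 1 = 5
  Mill2 to Bakery1: 60 × 4 = 240
Total cost = 305.
So Mill1→Bakery3 carries 5 sacks.

5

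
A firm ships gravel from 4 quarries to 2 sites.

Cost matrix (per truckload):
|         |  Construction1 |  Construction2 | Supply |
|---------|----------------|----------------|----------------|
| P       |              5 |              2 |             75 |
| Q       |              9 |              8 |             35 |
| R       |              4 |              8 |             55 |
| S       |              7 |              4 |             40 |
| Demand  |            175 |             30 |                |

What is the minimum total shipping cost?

1100

A cheapest plan:
  P–Construction1: 45 truckloads
  P–Construction2: 30 truckloads
  Q–Construction1: 35 truckloads
  R–Construction1: 55 truckloads
  S–Construction1: 40 truckloads
Total cost = 1100.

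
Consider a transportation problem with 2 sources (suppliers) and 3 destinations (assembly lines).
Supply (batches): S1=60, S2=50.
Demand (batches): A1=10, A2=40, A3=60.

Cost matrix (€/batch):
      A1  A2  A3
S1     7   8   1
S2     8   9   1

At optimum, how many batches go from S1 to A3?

Optimal shipments:
  S1->A1: 10 batches
  S1->A2: 40 batches
  S1->A3: 10 batches
  S2->A3: 50 batches
Total cost = €450.
So S1→A3 carries 10 batches.

10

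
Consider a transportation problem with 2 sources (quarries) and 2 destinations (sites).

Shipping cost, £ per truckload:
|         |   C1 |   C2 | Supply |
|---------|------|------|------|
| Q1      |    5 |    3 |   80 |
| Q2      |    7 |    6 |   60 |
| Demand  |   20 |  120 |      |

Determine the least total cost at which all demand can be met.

An optimal shipping plan:
  Q1–C2: 80 × £3 = £240
  Q2–C1: 20 × £7 = £140
  Q2–C2: 40 × £6 = £240
Total = 240 + 140 + 240 = £620.

620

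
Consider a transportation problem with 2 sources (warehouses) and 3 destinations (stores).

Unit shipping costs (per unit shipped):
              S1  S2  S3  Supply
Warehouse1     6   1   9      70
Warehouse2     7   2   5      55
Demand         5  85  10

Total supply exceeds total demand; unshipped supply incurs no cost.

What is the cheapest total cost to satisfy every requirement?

An optimal shipping plan:
  Warehouse1->S1: 5 × 6 = 30
  Warehouse1->S2: 65 × 1 = 65
  Warehouse2->S2: 20 × 2 = 40
  Warehouse2->S3: 10 × 5 = 50
Total = 30 + 65 + 40 + 50 = 185.

185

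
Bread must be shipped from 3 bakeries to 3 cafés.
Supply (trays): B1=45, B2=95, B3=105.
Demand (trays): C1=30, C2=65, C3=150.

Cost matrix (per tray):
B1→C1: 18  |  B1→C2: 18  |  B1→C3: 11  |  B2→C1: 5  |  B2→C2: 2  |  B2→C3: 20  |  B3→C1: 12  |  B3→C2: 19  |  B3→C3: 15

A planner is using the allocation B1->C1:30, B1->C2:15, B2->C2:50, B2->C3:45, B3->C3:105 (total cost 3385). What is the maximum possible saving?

Current plan cost = 30·18 + 15·18 + 50·2 + 45·20 + 105·15 = 3385.
Optimal plan:
  B1→C3: 45 × 11 = 495
  B2→C1: 30 × 5 = 150
  B2→C2: 65 × 2 = 130
  B3→C3: 105 × 15 = 1575
Optimal cost = 2350.
Saving = 3385 − 2350 = 1035.

1035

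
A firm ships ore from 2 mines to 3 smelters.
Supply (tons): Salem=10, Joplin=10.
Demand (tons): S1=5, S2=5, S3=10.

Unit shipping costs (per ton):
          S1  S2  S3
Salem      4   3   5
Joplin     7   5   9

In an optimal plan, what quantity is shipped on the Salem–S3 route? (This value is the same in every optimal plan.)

Optimal shipments:
  Salem→S3: 10 × 5 = 50
  Joplin→S1: 5 × 7 = 35
  Joplin→S2: 5 × 5 = 25
Total cost = 110.
So Salem→S3 carries 10 tons.

10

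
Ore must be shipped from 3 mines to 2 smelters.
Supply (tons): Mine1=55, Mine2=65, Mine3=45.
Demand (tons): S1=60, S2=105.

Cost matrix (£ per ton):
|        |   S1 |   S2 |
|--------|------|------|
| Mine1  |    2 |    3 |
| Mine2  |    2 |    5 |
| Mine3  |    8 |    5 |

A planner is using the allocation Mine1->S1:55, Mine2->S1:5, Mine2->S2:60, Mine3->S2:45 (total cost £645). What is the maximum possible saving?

110

Current plan cost = 55·2 + 5·2 + 60·5 + 45·5 = £645.
Optimal plan:
  Mine1 to S2: 55 tons
  Mine2 to S1: 60 tons
  Mine2 to S2: 5 tons
  Mine3 to S2: 45 tons
Optimal cost = £535.
Saving = 645 − 535 = £110.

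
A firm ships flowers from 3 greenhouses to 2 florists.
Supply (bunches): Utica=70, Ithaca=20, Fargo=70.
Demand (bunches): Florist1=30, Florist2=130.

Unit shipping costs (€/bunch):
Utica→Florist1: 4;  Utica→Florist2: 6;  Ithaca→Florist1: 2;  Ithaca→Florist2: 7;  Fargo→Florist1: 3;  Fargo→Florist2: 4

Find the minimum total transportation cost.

720

Optimal allocation:
  Utica–Florist1: 10 × €4 = €40
  Utica–Florist2: 60 × €6 = €360
  Ithaca–Florist1: 20 × €2 = €40
  Fargo–Florist2: 70 × €4 = €280
Total = 40 + 360 + 40 + 280 = €720.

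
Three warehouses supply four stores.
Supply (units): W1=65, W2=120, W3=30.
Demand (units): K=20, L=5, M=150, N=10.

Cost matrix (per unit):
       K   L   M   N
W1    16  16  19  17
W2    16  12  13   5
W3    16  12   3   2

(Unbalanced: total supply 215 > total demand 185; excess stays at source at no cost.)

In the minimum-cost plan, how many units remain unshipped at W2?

0

An optimal plan:
  W1–K: 20 × 16 = 320
  W1–L: 5 × 16 = 80
  W1–M: 10 × 19 = 190
  W2–M: 110 × 13 = 1430
  W2–N: 10 × 5 = 50
  W3–M: 30 × 3 = 90
Total cost = 2160.
W2 ships 120 of its 120, leaving 0.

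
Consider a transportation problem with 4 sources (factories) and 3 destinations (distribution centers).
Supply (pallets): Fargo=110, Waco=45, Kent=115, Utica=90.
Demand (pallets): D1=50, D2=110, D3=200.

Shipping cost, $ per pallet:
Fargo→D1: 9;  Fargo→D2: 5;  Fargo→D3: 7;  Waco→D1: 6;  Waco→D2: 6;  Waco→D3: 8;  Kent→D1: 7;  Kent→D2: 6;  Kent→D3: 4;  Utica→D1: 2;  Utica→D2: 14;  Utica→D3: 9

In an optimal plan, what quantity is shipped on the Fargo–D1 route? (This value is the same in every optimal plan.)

0

The minimum-cost plan:
  Fargo to D2: 110 × $5 = $550
  Waco to D3: 45 × $8 = $360
  Kent to D3: 115 × $4 = $460
  Utica to D1: 50 × $2 = $100
  Utica to D3: 40 × $9 = $360
Total cost = $1830.
The route Fargo→D1 is not used.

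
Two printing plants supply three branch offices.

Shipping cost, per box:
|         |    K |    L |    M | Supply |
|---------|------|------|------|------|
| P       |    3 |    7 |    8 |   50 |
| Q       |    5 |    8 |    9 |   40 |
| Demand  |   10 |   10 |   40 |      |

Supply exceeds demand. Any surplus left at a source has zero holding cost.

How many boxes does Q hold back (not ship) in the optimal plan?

An optimal plan:
  P->K: 10 × 3 = 30
  P->L: 10 × 7 = 70
  P->M: 30 × 8 = 240
  Q->M: 10 × 9 = 90
Total cost = 430.
Q ships 10 of its 40, leaving 30.

30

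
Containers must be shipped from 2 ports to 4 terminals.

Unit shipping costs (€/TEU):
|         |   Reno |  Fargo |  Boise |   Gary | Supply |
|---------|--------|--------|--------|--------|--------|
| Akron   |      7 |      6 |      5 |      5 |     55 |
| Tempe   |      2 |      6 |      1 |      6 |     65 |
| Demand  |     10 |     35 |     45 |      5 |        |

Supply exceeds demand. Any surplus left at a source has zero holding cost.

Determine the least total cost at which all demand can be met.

A cheapest plan:
  Akron–Fargo: 35 × €6 = €210
  Akron–Gary: 5 × €5 = €25
  Tempe–Reno: 10 × €2 = €20
  Tempe–Boise: 45 × €1 = €45
Total = 210 + 25 + 20 + 45 = €300.
(Supply check: Akron ships 40; Tempe ships 55.)

300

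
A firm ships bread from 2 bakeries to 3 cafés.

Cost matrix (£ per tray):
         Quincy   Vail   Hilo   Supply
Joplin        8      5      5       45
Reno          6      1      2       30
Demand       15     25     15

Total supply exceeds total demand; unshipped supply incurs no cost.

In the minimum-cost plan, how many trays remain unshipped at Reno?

Minimum-cost shipments:
  Joplin→Quincy: 15 trays
  Joplin→Hilo: 10 trays
  Reno→Vail: 25 trays
  Reno→Hilo: 5 trays
Total cost = £205.
Reno ships 30 of its 30, leaving 0.

0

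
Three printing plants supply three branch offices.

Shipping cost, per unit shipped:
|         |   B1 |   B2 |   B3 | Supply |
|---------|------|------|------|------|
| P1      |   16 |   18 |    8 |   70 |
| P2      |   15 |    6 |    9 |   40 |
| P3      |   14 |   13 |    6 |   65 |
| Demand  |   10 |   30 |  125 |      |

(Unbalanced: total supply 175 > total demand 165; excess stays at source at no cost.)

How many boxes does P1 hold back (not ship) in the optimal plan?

An optimal plan:
  P1->B3: 60 boxes
  P2->B1: 10 boxes
  P2->B2: 30 boxes
  P3->B3: 65 boxes
Total cost = 1200.
P1 ships 60 of its 70, leaving 10.

10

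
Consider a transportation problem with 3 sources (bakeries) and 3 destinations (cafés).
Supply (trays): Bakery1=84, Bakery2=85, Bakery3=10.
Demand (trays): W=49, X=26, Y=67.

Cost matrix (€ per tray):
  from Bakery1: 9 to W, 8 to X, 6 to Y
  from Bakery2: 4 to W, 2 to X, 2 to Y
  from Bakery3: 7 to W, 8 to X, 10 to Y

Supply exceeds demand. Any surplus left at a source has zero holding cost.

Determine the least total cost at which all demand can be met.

One minimum-cost allocation:
  Bakery1 to Y: 47 trays
  Bakery2 to W: 39 trays
  Bakery2 to X: 26 trays
  Bakery2 to Y: 20 trays
  Bakery3 to W: 10 trays
Total cost = €600.
(Supply check: Bakery1 ships 47; Bakery2 ships 85; Bakery3 ships 10.)

600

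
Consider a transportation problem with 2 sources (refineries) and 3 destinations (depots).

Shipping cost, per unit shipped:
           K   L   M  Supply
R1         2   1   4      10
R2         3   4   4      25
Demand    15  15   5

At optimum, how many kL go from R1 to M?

The minimum-cost plan:
  R1–L: 10 kL
  R2–K: 15 kL
  R2–L: 5 kL
  R2–M: 5 kL
Total cost = 95.
The route R1→M is not used.

0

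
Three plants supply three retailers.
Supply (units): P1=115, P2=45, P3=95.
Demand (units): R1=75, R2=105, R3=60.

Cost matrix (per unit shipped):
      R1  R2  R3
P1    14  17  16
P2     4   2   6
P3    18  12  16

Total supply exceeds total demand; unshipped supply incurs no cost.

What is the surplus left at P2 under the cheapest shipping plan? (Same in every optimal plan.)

0

Minimum-cost shipments:
  P1→R1: 40 units
  P1→R3: 60 units
  P2→R1: 35 units
  P2→R2: 10 units
  P3→R2: 95 units
Total cost = 2820.
P2 ships 45 of its 45, leaving 0.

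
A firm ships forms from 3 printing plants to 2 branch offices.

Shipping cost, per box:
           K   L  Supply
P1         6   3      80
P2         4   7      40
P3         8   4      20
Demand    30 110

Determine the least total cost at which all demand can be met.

510

Optimal allocation:
  P1→L: 80 × 3 = 240
  P2→K: 30 × 4 = 120
  P2→L: 10 × 7 = 70
  P3→L: 20 × 4 = 80
Total = 240 + 120 + 70 + 80 = 510.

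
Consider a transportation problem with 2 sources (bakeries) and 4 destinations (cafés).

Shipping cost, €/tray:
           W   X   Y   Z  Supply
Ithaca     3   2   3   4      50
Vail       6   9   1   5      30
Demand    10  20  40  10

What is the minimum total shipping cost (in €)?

170

Optimal allocation:
  Ithaca–W: 10 trays
  Ithaca–X: 20 trays
  Ithaca–Y: 10 trays
  Ithaca–Z: 10 trays
  Vail–Y: 30 trays
Total cost = €170.
(Supply check: Ithaca ships 50; Vail ships 30.)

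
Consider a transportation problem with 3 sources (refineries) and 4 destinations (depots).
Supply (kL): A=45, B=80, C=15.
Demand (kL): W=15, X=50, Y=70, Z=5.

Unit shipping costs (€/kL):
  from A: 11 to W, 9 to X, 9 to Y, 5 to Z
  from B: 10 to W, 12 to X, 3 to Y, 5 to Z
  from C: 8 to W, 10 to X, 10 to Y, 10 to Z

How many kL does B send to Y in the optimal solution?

The minimum-cost plan:
  A to X: 45 × €9 = €405
  B to X: 5 × €12 = €60
  B to Y: 70 × €3 = €210
  B to Z: 5 × €5 = €25
  C to W: 15 × €8 = €120
Total cost = €820.
So B→Y carries 70 kL.

70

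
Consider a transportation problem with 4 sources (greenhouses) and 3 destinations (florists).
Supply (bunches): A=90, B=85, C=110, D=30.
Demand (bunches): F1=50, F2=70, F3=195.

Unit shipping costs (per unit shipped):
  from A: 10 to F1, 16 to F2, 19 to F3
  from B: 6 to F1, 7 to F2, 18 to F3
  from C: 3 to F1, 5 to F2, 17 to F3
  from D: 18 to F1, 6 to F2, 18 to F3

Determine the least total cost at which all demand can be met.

4110

An optimal shipping plan:
  A→F3: 90 × 19 = 1710
  B→F3: 85 × 18 = 1530
  C→F1: 50 × 3 = 150
  C→F2: 40 × 5 = 200
  C→F3: 20 × 17 = 340
  D→F2: 30 × 6 = 180
Total = 1710 + 1530 + 150 + 200 + 340 + 180 = 4110.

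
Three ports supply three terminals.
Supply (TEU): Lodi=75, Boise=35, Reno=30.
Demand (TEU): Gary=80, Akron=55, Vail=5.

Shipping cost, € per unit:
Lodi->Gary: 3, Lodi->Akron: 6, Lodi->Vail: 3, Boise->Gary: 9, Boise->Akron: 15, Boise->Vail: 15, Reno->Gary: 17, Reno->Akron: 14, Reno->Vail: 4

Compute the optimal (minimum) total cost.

1000

An optimal shipping plan:
  Lodi–Gary: 45 × €3 = €135
  Lodi–Akron: 30 × €6 = €180
  Boise–Gary: 35 × €9 = €315
  Reno–Akron: 25 × €14 = €350
  Reno–Vail: 5 × €4 = €20
Total = 135 + 180 + 315 + 350 + 20 = €1000.
(Supply check: Lodi ships 75; Boise ships 35; Reno ships 30.)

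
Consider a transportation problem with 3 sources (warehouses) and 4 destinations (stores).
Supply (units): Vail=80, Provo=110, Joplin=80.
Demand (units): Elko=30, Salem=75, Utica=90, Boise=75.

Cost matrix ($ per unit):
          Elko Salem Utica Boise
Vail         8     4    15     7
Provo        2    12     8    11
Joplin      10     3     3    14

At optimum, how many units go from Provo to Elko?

30

The minimum-cost plan:
  Vail to Salem: 75 units
  Vail to Boise: 5 units
  Provo to Elko: 30 units
  Provo to Utica: 10 units
  Provo to Boise: 70 units
  Joplin to Utica: 80 units
Total cost = $1485.
So Provo→Elko carries 30 units.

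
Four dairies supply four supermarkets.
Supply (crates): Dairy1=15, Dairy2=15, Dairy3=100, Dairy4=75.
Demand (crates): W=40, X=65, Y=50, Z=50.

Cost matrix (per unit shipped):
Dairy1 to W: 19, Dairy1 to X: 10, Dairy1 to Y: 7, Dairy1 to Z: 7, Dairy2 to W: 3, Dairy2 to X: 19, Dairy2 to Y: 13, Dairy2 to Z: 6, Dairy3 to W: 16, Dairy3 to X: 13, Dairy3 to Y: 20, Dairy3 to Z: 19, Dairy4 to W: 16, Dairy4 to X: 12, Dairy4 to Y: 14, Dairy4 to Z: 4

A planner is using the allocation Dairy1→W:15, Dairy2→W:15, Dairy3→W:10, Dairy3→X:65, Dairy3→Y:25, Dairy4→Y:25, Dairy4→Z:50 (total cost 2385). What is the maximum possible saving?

Current plan cost = 15·19 + 15·3 + 10·16 + 65·13 + 25·20 + 25·14 + 50·4 = 2385.
Optimal plan:
  Dairy1–Y: 15 × 7 = 105
  Dairy2–W: 15 × 3 = 45
  Dairy3–W: 25 × 16 = 400
  Dairy3–X: 65 × 13 = 845
  Dairy3–Y: 10 × 20 = 200
  Dairy4–Y: 25 × 14 = 350
  Dairy4–Z: 50 × 4 = 200
Optimal cost = 2145.
Saving = 2385 − 2145 = 240.

240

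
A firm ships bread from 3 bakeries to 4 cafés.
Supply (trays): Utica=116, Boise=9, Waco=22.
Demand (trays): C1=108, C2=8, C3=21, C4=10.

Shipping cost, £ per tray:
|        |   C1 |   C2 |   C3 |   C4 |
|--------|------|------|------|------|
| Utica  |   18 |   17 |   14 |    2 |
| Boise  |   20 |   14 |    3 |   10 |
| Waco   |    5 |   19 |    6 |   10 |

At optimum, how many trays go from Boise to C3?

9

Solving gives:
  Utica–C1: 86 × £18 = £1548
  Utica–C2: 8 × £17 = £136
  Utica–C3: 12 × £14 = £168
  Utica–C4: 10 × £2 = £20
  Boise–C3: 9 × £3 = £27
  Waco–C1: 22 × £5 = £110
Total cost = £2009.
So Boise→C3 carries 9 trays.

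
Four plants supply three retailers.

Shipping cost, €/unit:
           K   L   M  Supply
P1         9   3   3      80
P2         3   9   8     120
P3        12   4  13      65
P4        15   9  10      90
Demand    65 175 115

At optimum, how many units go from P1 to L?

20

Optimal shipments:
  P1–L: 20 × €3 = €60
  P1–M: 60 × €3 = €180
  P2–K: 65 × €3 = €195
  P2–M: 55 × €8 = €440
  P3–L: 65 × €4 = €260
  P4–L: 90 × €9 = €810
Total cost = €1945.
So P1→L carries 20 units.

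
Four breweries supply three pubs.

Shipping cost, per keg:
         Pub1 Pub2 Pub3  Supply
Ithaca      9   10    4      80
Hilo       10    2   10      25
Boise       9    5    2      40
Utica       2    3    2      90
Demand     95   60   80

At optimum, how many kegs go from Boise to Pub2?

The minimum-cost plan:
  Ithaca to Pub1: 5 × 9 = 45
  Ithaca to Pub3: 75 × 4 = 300
  Hilo to Pub2: 25 × 2 = 50
  Boise to Pub2: 35 × 5 = 175
  Boise to Pub3: 5 × 2 = 10
  Utica to Pub1: 90 × 2 = 180
Total cost = 760.
So Boise→Pub2 carries 35 kegs.

35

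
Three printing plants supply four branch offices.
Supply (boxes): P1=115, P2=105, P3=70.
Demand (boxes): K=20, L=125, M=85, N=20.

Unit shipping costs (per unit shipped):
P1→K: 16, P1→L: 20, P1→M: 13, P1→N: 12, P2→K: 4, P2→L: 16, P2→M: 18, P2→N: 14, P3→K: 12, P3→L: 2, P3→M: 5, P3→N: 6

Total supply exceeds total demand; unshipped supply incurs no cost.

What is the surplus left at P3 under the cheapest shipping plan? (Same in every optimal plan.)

0

An optimal plan:
  P1 to M: 85 × 13 = 1105
  P1 to N: 20 × 12 = 240
  P2 to K: 20 × 4 = 80
  P2 to L: 55 × 16 = 880
  P3 to L: 70 × 2 = 140
Total cost = 2445.
P3 ships 70 of its 70, leaving 0.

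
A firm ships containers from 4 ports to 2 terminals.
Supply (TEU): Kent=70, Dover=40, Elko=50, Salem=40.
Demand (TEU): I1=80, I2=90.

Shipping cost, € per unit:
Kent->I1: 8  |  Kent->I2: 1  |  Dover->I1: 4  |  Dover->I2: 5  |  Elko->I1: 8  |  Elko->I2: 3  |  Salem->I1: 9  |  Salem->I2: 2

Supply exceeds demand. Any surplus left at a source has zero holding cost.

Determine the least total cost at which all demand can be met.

An optimal shipping plan:
  Kent to I2: 70 × €1 = €70
  Dover to I1: 40 × €4 = €160
  Elko to I1: 40 × €8 = €320
  Salem to I2: 20 × €2 = €40
Total = 70 + 160 + 320 + 40 = €590.
(Supply check: Kent ships 70; Dover ships 40; Elko ships 40; Salem ships 20.)

590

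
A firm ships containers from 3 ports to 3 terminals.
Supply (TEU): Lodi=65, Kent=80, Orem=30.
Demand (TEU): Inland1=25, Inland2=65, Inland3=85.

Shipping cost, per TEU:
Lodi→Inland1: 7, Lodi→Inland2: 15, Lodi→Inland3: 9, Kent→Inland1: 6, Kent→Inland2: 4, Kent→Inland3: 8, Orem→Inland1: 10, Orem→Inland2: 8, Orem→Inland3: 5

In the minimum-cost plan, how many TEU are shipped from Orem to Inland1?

The minimum-cost plan:
  Lodi→Inland1: 10 × 7 = 70
  Lodi→Inland3: 55 × 9 = 495
  Kent→Inland1: 15 × 6 = 90
  Kent→Inland2: 65 × 4 = 260
  Orem→Inland3: 30 × 5 = 150
Total cost = 1065.
The route Orem→Inland1 is not used.

0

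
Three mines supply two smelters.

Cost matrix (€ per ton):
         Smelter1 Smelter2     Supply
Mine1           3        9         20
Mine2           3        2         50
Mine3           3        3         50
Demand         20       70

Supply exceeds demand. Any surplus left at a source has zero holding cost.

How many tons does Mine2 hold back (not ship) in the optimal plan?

0

An optimal plan:
  Mine2->Smelter2: 50 × €2 = €100
  Mine3->Smelter1: 20 × €3 = €60
  Mine3->Smelter2: 20 × €3 = €60
Total cost = €220.
Mine2 ships 50 of its 50, leaving 0.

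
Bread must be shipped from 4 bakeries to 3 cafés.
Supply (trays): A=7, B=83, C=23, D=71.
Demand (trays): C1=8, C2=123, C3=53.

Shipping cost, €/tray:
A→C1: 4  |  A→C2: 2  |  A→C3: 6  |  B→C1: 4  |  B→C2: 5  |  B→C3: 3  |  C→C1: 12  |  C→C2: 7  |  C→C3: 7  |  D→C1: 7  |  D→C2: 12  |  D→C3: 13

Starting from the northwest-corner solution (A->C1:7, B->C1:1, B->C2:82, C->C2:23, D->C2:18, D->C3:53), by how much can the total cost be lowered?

Current plan cost = 7·4 + 1·4 + 82·5 + 23·7 + 18·12 + 53·13 = €1508.
Optimal plan:
  A to C2: 7 × €2 = €14
  B to C2: 30 × €5 = €150
  B to C3: 53 × €3 = €159
  C to C2: 23 × €7 = €161
  D to C1: 8 × €7 = €56
  D to C2: 63 × €12 = €756
Optimal cost = €1296.
Saving = 1508 − 1296 = €212.

212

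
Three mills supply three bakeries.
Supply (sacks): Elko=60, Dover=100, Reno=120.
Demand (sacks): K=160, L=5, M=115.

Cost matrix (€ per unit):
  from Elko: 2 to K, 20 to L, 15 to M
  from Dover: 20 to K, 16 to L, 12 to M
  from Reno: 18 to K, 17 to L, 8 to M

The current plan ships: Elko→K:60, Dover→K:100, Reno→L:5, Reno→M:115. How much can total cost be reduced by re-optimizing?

15

Current plan cost = 60·2 + 100·20 + 5·17 + 115·8 = €3125.
Optimal plan:
  Elko->K: 60 × €2 = €120
  Dover->K: 95 × €20 = €1900
  Dover->L: 5 × €16 = €80
  Reno->K: 5 × €18 = €90
  Reno->M: 115 × €8 = €920
Optimal cost = €3110.
Saving = 3125 − 3110 = €15.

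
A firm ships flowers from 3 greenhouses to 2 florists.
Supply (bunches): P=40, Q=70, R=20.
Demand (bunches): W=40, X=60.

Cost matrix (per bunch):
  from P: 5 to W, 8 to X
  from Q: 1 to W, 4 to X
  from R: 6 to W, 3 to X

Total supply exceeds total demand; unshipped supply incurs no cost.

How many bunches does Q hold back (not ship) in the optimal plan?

Minimum-cost shipments:
  P→X: 10 × 8 = 80
  Q→W: 40 × 1 = 40
  Q→X: 30 × 4 = 120
  R→X: 20 × 3 = 60
Total cost = 300.
Q ships 70 of its 70, leaving 0.

0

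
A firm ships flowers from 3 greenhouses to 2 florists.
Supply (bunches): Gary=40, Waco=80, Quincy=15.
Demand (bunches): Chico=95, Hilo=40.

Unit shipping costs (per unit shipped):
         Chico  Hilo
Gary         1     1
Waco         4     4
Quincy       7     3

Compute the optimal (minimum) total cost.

405

A cheapest plan:
  Gary to Chico: 40 × 1 = 40
  Waco to Chico: 55 × 4 = 220
  Waco to Hilo: 25 × 4 = 100
  Quincy to Hilo: 15 × 3 = 45
Total = 40 + 220 + 100 + 45 = 405.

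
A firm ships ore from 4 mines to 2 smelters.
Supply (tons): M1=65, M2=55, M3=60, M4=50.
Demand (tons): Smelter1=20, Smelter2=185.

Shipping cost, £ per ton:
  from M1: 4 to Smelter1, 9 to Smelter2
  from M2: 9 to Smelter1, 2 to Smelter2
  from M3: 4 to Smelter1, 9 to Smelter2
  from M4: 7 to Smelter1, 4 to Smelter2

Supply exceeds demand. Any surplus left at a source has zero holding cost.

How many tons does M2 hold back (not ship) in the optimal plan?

0

Minimum-cost shipments:
  M1–Smelter2: 65 × £9 = £585
  M2–Smelter2: 55 × £2 = £110
  M3–Smelter1: 20 × £4 = £80
  M3–Smelter2: 15 × £9 = £135
  M4–Smelter2: 50 × £4 = £200
Total cost = £1110.
M2 ships 55 of its 55, leaving 0.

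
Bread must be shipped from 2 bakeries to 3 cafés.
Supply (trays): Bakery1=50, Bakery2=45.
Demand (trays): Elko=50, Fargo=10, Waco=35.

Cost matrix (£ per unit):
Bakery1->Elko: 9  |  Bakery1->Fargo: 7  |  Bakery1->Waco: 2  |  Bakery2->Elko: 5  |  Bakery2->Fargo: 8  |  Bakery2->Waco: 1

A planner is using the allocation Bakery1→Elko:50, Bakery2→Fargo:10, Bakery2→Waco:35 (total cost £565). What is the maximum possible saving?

155

Current plan cost = 50·9 + 10·8 + 35·1 = £565.
Optimal plan:
  Bakery1–Elko: 5 × £9 = £45
  Bakery1–Fargo: 10 × £7 = £70
  Bakery1–Waco: 35 × £2 = £70
  Bakery2–Elko: 45 × £5 = £225
Optimal cost = £410.
Saving = 565 − 410 = £155.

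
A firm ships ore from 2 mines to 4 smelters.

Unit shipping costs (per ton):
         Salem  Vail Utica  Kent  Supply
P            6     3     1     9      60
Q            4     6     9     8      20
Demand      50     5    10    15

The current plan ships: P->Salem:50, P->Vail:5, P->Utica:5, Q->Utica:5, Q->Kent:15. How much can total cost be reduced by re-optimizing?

Current plan cost = 50·6 + 5·3 + 5·1 + 5·9 + 15·8 = 485.
Optimal plan:
  P→Salem: 30 × 6 = 180
  P→Vail: 5 × 3 = 15
  P→Utica: 10 × 1 = 10
  P→Kent: 15 × 9 = 135
  Q→Salem: 20 × 4 = 80
Optimal cost = 420.
Saving = 485 − 420 = 65.

65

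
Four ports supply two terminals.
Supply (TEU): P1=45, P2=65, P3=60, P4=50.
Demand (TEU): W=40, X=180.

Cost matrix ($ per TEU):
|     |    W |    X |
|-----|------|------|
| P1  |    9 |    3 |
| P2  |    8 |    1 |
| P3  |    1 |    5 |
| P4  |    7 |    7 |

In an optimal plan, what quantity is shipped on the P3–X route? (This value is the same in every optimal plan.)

The minimum-cost plan:
  P1–X: 45 TEU
  P2–X: 65 TEU
  P3–W: 40 TEU
  P3–X: 20 TEU
  P4–X: 50 TEU
Total cost = $690.
So P3→X carries 20 TEU.

20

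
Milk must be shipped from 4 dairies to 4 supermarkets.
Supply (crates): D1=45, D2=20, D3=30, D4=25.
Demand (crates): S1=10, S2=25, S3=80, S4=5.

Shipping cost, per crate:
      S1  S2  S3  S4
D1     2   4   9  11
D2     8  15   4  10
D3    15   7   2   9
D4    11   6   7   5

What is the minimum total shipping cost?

515

One minimum-cost allocation:
  D1->S1: 10 × 2 = 20
  D1->S2: 25 × 4 = 100
  D1->S3: 10 × 9 = 90
  D2->S3: 20 × 4 = 80
  D3->S3: 30 × 2 = 60
  D4->S3: 20 × 7 = 140
  D4->S4: 5 × 5 = 25
Total = 20 + 100 + 90 + 80 + 60 + 140 + 25 = 515.
(Supply check: D1 ships 45; D2 ships 20; D3 ships 30; D4 ships 25.)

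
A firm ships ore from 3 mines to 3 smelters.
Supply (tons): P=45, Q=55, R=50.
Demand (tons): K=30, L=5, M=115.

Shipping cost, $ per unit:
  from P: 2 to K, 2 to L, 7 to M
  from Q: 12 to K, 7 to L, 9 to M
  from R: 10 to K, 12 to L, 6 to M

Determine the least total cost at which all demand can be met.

An optimal shipping plan:
  P to K: 30 × $2 = $60
  P to L: 5 × $2 = $10
  P to M: 10 × $7 = $70
  Q to M: 55 × $9 = $495
  R to M: 50 × $6 = $300
Total = 60 + 10 + 70 + 495 + 300 = $935.
(Supply check: P ships 45; Q ships 55; R ships 50.)

935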